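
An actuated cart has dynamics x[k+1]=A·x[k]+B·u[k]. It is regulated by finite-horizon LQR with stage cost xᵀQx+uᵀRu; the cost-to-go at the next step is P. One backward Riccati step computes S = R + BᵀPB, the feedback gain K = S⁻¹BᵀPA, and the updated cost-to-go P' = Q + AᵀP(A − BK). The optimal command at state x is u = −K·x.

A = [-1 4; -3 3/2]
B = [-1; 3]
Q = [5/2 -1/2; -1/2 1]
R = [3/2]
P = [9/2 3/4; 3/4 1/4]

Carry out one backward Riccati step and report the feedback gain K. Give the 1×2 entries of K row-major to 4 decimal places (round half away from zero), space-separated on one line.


BᵀP = [-2.2500 0.0000]
S = R + BᵀPB = [3/2] + [2.2500] = [3.7500]
BᵀPA = [2.2500 -9.0000]
K = S⁻¹·BᵀPA = [0.6000 -2.4000]
A−BK = [-0.4000 1.6000; -4.8000 8.7000]
AᵀP(A−BK) = [9.9000 -23.8500; -23.8500 59.9625]
P' = Q + AᵀP(A−BK) = [12.4000 -24.3500; -24.3500 60.9625]
tr(P') = 73.3625

0.6000 -2.4000


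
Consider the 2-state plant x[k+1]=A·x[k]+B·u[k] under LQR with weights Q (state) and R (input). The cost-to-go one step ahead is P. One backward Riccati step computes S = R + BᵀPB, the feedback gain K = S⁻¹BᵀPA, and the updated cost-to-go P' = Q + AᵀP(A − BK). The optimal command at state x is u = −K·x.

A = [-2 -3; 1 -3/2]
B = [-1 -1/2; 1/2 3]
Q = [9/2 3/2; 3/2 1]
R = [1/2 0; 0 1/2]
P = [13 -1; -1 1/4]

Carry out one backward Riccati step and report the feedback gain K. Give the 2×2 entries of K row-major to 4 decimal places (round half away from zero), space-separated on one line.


BᵀP = [-13.5000 1.1250; -9.5000 1.2500]
S = R + BᵀPB = [1/2 0; 0 1/2] + [14.0625 10.1250; 10.1250 8.5000] = [14.5625 10.1250; 10.1250 9.0000]
BᵀPA = [28.1250 38.8125; 20.2500 26.6250]
K = S⁻¹·BᵀPA = [1.6847 2.7931; 0.3547 -0.1839]
A−BK = [-0.1379 -0.2989; -0.9064 -2.3448]
AᵀP(A−BK) = [1.6847 2.7931; 2.7931 5.0517]
P' = Q + AᵀP(A−BK) = [6.1847 4.2931; 4.2931 6.0517]
tr(P') = 12.2365

1.6847 2.7931 0.3547 -0.1839


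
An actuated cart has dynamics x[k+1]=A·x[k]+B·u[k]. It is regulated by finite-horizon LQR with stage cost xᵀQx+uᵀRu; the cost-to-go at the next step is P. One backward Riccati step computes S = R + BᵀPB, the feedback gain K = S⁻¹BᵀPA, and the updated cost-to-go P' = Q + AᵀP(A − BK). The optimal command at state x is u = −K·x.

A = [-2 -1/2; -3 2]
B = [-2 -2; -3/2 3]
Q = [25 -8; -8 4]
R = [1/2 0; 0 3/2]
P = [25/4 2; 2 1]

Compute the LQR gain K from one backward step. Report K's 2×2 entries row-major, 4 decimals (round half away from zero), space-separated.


1.2729 -0.2248 -0.2137 0.3922

BᵀP = [-15.5000 -5.5000; -6.5000 -1.0000]
S = R + BᵀPB = [1/2 0; 0 3/2] + [39.2500 14.5000; 14.5000 10.0000] = [39.7500 14.5000; 14.5000 11.5000]
BᵀPA = [47.5000 -3.2500; 16.0000 1.2500]
K = S⁻¹·BᵀPA = [1.2729 -0.2248; -0.2137 0.3922]
A−BK = [0.1185 -0.1653; -0.4496 0.4863]
AᵀP(A−BK) = [0.9554 -0.3459; -0.3459 0.3417]
P' = Q + AᵀP(A−BK) = [25.9554 -8.3459; -8.3459 4.3417]
tr(P') = 30.2971


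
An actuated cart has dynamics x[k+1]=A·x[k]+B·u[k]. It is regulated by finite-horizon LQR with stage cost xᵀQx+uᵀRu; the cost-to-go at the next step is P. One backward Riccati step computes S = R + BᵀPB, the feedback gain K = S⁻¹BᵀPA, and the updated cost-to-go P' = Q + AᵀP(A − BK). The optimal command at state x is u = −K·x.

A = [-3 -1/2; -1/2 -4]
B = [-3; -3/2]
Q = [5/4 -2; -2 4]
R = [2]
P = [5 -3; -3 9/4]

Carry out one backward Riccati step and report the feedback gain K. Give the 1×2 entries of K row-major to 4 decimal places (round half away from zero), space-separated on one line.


BᵀP = [-10.5000 5.6250]
S = R + BᵀPB = [2] + [23.0625] = [25.0625]
BᵀPA = [28.6875 -17.2500]
K = S⁻¹·BᵀPA = [1.1446 -0.6883]
A−BK = [0.4339 -2.5648; 1.2170 -5.0324]
AᵀP(A−BK) = [3.7257 -5.0050; -5.0050 13.3772]
P' = Q + AᵀP(A−BK) = [4.9757 -7.0050; -7.0050 17.3772]
tr(P') = 22.3529

1.1446 -0.6883


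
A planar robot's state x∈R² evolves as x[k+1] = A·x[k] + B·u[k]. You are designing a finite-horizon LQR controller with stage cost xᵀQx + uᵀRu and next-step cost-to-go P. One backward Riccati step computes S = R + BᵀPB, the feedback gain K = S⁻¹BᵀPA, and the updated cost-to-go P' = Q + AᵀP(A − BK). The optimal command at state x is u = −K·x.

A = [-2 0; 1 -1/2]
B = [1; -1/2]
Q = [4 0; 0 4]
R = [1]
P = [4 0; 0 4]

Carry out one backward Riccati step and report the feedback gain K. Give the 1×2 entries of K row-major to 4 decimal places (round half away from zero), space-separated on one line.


BᵀP = [4.0000 -2.0000]
S = R + BᵀPB = [1] + [5.0000] = [6.0000]
BᵀPA = [-10.0000 1.0000]
K = S⁻¹·BᵀPA = [-1.6667 0.1667]
A−BK = [-0.3333 -0.1667; 0.1667 -0.4167]
AᵀP(A−BK) = [3.3333 -0.3333; -0.3333 0.8333]
P' = Q + AᵀP(A−BK) = [7.3333 -0.3333; -0.3333 4.8333]
tr(P') = 12.1667

-1.6667 0.1667


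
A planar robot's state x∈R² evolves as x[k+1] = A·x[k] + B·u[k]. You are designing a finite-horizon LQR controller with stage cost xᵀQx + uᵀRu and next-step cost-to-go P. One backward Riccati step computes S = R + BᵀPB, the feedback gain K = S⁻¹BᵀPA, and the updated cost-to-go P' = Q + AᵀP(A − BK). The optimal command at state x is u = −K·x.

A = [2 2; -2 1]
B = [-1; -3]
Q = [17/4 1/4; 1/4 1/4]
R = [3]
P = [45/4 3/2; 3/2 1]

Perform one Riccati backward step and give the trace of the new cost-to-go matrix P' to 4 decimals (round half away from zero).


37.6163

BᵀP = [-15.7500 -4.5000]
S = R + BᵀPB = [3] + [29.2500] = [32.2500]
BᵀPA = [-22.5000 -36.0000]
K = S⁻¹·BᵀPA = [-0.6977 -1.1163]
A−BK = [1.3023 0.8837; -4.0930 -2.3488]
AᵀP(A−BK) = [21.3023 14.8837; 14.8837 11.8140]
P' = Q + AᵀP(A−BK) = [25.5523 15.1337; 15.1337 12.0640]
tr(P') = 37.6163


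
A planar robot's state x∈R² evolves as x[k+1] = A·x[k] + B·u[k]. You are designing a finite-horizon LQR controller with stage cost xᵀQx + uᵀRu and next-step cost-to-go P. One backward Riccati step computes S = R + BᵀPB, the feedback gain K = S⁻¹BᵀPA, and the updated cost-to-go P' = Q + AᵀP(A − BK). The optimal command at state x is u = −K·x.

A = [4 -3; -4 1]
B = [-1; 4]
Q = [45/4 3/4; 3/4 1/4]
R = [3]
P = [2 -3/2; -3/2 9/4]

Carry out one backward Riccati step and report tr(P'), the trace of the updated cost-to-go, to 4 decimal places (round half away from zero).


BᵀP = [-8.0000 10.5000]
S = R + BᵀPB = [3] + [50.0000] = [53.0000]
BᵀPA = [-74.0000 34.5000]
K = S⁻¹·BᵀPA = [-1.3962 0.6509]
A−BK = [2.6038 -2.3491; 1.5849 -1.6038]
AᵀP(A−BK) = [12.6792 -8.8302; -8.8302 6.7925]
P' = Q + AᵀP(A−BK) = [23.9292 -8.0802; -8.0802 7.0425]
tr(P') = 30.9717

30.9717


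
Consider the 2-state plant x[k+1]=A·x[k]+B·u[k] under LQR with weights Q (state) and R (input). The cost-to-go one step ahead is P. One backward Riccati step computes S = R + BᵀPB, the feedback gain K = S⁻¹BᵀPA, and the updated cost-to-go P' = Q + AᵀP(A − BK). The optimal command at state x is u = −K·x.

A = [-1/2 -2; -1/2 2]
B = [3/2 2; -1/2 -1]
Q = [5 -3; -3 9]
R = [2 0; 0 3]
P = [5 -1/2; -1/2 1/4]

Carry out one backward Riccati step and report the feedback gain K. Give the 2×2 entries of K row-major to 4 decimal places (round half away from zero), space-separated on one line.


-0.1272 -0.5838 -0.1006 -0.5521

BᵀP = [7.7500 -0.8750; 10.5000 -1.2500]
S = R + BᵀPB = [2 0; 0 3] + [12.0625 16.3750; 16.3750 22.2500] = [14.0625 16.3750; 16.3750 25.2500]
BᵀPA = [-3.4375 -17.2500; -4.6250 -23.5000]
K = S⁻¹·BᵀPA = [-0.1272 -0.5838; -0.1006 -0.5521]
A−BK = [-0.1078 -0.0201; -0.6643 1.1560]
AᵀP(A−BK) = [0.1596 0.1898; 0.1898 1.9554]
P' = Q + AᵀP(A−BK) = [5.1596 -2.8102; -2.8102 10.9554]
tr(P') = 16.1150


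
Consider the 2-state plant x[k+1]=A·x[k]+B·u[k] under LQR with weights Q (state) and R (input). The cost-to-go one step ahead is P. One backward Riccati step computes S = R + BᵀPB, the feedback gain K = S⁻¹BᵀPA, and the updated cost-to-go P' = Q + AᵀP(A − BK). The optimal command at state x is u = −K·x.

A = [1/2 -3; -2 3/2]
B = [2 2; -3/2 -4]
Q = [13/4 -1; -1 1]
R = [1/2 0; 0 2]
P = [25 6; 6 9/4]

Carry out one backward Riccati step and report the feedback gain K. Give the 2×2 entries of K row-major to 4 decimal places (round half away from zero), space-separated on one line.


BᵀP = [41.0000 8.6250; 26.0000 3.0000]
S = R + BᵀPB = [1/2 0; 0 2] + [69.0625 47.5000; 47.5000 40.0000] = [69.5625 47.5000; 47.5000 42.0000]
BᵀPA = [3.2500 -110.0625; 7.0000 -73.5000]
K = S⁻¹·BᵀPA = [-0.2946 -1.7004; 0.4998 0.1730]
A−BK = [0.0895 0.0547; -0.4426 -0.3584]
AᵀP(A−BK) = [0.7087 0.5650; 0.5650 1.6341]
P' = Q + AᵀP(A−BK) = [3.9587 -0.4350; -0.4350 2.6341]
tr(P') = 6.5928

-0.2946 -1.7004 0.4998 0.1730


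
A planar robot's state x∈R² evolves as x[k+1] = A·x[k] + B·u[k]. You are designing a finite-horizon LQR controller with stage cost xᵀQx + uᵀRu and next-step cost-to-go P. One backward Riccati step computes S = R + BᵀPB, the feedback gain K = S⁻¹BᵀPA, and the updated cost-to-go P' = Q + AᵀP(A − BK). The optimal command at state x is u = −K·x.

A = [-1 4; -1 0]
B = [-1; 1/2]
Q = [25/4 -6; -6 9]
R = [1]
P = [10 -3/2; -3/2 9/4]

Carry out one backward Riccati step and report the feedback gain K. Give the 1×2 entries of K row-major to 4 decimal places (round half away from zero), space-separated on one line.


0.6220 -3.2919

BᵀP = [-10.7500 2.6250]
S = R + BᵀPB = [1] + [12.0625] = [13.0625]
BᵀPA = [8.1250 -43.0000]
K = S⁻¹·BᵀPA = [0.6220 -3.2919]
A−BK = [-0.3780 0.7081; -1.3110 1.6459]
AᵀP(A−BK) = [4.1962 -7.2536; -7.2536 18.4498]
P' = Q + AᵀP(A−BK) = [10.4462 -13.2536; -13.2536 27.4498]
tr(P') = 37.8959


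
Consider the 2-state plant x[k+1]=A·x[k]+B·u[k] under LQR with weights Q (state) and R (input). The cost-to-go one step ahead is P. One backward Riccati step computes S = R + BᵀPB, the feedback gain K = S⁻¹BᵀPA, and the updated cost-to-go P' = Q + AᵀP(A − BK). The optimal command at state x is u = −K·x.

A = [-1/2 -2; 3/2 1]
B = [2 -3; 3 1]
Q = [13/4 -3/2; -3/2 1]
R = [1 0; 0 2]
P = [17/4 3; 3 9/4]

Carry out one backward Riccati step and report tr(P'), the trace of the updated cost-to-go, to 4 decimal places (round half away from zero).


4.7607

BᵀP = [17.5000 12.7500; -9.7500 -6.7500]
S = R + BᵀPB = [1 0; 0 2] + [73.2500 -39.7500; -39.7500 22.5000] = [74.2500 -39.7500; -39.7500 24.5000]
BᵀPA = [10.3750 -22.2500; -5.2500 12.7500]
K = S⁻¹·BᵀPA = [0.1903 -0.1603; 0.0945 0.2604]
A−BK = [-0.5971 -0.8983; 0.8345 1.2204]
AᵀP(A−BK) = [0.1465 0.1548; 0.1548 0.3642]
P' = Q + AᵀP(A−BK) = [3.3965 -1.3452; -1.3452 1.3642]
tr(P') = 4.7607


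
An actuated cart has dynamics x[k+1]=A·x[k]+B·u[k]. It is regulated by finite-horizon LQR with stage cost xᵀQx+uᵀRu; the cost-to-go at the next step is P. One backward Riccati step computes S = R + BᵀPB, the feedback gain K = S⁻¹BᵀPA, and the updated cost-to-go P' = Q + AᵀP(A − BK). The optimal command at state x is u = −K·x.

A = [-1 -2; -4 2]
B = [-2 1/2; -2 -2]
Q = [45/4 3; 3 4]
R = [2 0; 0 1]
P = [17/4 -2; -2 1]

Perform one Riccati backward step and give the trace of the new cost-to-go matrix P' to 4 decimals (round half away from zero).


19.0747

BᵀP = [-4.5000 2.0000; 6.1250 -3.0000]
S = R + BᵀPB = [2 0; 0 1] + [5.0000 -6.2500; -6.2500 9.0625] = [7.0000 -6.2500; -6.2500 10.0625]
BᵀPA = [-3.5000 13.0000; 5.8750 -18.2500]
K = S⁻¹·BᵀPA = [0.0478 0.5339; 0.6135 -1.4821]
A−BK = [-1.2112 -0.1912; -2.6773 0.1036]
AᵀP(A−BK) = [0.8127 -0.9243; -0.9243 3.0120]
P' = Q + AᵀP(A−BK) = [12.0627 2.0757; 2.0757 7.0120]
tr(P') = 19.0747


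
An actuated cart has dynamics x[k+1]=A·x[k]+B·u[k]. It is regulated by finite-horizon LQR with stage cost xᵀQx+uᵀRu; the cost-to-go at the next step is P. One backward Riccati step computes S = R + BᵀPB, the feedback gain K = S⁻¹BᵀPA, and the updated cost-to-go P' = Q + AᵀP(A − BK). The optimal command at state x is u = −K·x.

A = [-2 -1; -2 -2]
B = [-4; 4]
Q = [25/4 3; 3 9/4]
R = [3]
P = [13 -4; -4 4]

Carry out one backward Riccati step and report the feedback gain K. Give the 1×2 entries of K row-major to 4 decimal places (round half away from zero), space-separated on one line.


0.1787 0.0099

BᵀP = [-68.0000 32.0000]
S = R + BᵀPB = [3] + [400.0000] = [403.0000]
BᵀPA = [72.0000 4.0000]
K = S⁻¹·BᵀPA = [0.1787 0.0099]
A−BK = [-1.2854 -0.9603; -2.7146 -2.0397]
AᵀP(A−BK) = [23.1365 17.2854; 17.2854 12.9603]
P' = Q + AᵀP(A−BK) = [29.3865 20.2854; 20.2854 15.2103]
tr(P') = 44.5968


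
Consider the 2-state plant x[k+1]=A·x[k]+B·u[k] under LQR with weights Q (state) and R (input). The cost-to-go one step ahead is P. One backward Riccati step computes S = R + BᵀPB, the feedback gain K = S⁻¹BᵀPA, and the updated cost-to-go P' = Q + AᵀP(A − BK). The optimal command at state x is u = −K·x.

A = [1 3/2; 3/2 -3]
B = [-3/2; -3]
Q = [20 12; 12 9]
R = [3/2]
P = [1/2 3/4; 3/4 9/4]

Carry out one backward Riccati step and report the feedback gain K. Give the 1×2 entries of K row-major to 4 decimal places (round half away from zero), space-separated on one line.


-0.5000 0.6456

BᵀP = [-3.0000 -7.8750]
S = R + BᵀPB = [3/2] + [28.1250] = [29.6250]
BᵀPA = [-14.8125 19.1250]
K = S⁻¹·BᵀPA = [-0.5000 0.6456]
A−BK = [0.2500 2.4684; 0.0000 -1.0633]
AᵀP(A−BK) = [0.4063 -0.3750; -0.3750 2.2785]
P' = Q + AᵀP(A−BK) = [20.4063 11.6250; 11.6250 11.2785]
tr(P') = 31.6847


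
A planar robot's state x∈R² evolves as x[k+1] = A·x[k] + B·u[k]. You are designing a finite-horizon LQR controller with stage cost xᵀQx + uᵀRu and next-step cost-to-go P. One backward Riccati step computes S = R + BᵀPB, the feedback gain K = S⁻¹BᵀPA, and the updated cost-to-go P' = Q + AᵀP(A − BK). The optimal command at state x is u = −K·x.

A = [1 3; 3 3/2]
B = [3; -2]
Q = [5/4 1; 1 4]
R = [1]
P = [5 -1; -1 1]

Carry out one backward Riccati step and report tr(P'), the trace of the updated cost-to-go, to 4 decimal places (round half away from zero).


20.9153

BᵀP = [17.0000 -5.0000]
S = R + BᵀPB = [1] + [61.0000] = [62.0000]
BᵀPA = [2.0000 43.5000]
K = S⁻¹·BᵀPA = [0.0323 0.7016]
A−BK = [0.9032 0.8952; 3.0645 2.9032]
AᵀP(A−BK) = [7.9355 7.5968; 7.5968 7.7298]
P' = Q + AᵀP(A−BK) = [9.1855 8.5968; 8.5968 11.7298]
tr(P') = 20.9153


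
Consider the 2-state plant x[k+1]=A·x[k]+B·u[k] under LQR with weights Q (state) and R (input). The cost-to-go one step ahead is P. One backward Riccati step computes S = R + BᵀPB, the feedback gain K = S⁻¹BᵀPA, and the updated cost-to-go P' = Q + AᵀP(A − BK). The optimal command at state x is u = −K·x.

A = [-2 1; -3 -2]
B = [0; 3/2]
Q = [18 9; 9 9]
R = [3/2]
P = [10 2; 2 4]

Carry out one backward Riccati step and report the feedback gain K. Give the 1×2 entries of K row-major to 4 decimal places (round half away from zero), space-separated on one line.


-2.2857 -0.8571

BᵀP = [3.0000 6.0000]
S = R + BᵀPB = [3/2] + [9.0000] = [10.5000]
BᵀPA = [-24.0000 -9.0000]
K = S⁻¹·BᵀPA = [-2.2857 -0.8571]
A−BK = [-2.0000 1.0000; 0.4286 -0.7143]
AᵀP(A−BK) = [45.1429 -14.5714; -14.5714 10.2857]
P' = Q + AᵀP(A−BK) = [63.1429 -5.5714; -5.5714 19.2857]
tr(P') = 82.4286


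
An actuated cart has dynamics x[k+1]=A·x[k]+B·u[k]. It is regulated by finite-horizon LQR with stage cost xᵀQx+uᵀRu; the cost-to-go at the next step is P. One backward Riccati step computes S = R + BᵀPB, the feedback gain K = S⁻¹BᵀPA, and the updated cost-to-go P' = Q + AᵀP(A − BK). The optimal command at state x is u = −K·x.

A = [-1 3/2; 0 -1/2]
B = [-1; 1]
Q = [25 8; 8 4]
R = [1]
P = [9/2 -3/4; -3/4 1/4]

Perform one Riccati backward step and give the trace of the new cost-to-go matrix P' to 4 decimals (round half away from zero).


BᵀP = [-5.2500 1.0000]
S = R + BᵀPB = [1] + [6.2500] = [7.2500]
BᵀPA = [5.2500 -8.3750]
K = S⁻¹·BᵀPA = [0.7241 -1.1552]
A−BK = [-0.2759 0.3448; -0.7241 0.6552]
AᵀP(A−BK) = [0.6983 -1.0603; -1.0603 1.6379]
P' = Q + AᵀP(A−BK) = [25.6983 6.9397; 6.9397 5.6379]
tr(P') = 31.3362

31.3362


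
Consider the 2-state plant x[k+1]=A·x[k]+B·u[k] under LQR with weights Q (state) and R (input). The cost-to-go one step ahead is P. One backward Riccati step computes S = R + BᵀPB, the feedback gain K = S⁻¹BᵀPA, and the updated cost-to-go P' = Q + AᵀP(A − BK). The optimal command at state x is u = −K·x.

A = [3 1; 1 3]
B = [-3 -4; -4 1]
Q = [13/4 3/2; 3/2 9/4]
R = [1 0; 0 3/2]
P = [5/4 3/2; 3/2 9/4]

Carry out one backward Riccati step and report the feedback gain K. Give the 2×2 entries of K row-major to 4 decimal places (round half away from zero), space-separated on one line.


-0.4090 -0.6309 -0.3251 0.1139

BᵀP = [-9.7500 -13.5000; -3.5000 -3.7500]
S = R + BᵀPB = [1 0; 0 3/2] + [83.2500 25.5000; 25.5000 10.2500] = [84.2500 25.5000; 25.5000 11.7500]
BᵀPA = [-42.7500 -50.2500; -14.2500 -14.7500]
K = S⁻¹·BᵀPA = [-0.4090 -0.6309; -0.3251 0.1139]
A−BK = [0.4725 -0.4372; -0.3109 0.3625]
AᵀP(A−BK) = [0.3817 0.1515; 0.1515 0.4766]
P' = Q + AᵀP(A−BK) = [3.6317 1.6515; 1.6515 2.7266]
tr(P') = 6.3583


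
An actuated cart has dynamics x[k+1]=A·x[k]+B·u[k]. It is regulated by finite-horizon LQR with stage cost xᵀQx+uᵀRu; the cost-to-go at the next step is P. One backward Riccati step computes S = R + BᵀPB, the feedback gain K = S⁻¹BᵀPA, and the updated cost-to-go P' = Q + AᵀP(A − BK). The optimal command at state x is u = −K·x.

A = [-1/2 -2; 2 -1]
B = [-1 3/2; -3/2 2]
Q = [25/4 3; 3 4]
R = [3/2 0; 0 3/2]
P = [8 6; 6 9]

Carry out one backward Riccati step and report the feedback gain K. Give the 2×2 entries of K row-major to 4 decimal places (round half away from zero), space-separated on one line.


BᵀP = [-17.0000 -19.5000; 24.0000 27.0000]
S = R + BᵀPB = [3/2 0; 0 3/2] + [46.2500 -64.5000; -64.5000 90.0000] = [47.7500 -64.5000; -64.5000 91.5000]
BᵀPA = [-30.5000 53.5000; 42.0000 -75.0000]
K = S⁻¹·BᵀPA = [-0.3914 0.2765; 0.1831 -0.6248]
A−BK = [-1.1661 -0.7864; 1.0467 0.6643]
AᵀP(A−BK) = [6.3716 3.6732; 3.6732 3.3501]
P' = Q + AᵀP(A−BK) = [12.6216 6.6732; 6.6732 7.3501]
tr(P') = 19.9717

-0.3914 0.2765 0.1831 -0.6248


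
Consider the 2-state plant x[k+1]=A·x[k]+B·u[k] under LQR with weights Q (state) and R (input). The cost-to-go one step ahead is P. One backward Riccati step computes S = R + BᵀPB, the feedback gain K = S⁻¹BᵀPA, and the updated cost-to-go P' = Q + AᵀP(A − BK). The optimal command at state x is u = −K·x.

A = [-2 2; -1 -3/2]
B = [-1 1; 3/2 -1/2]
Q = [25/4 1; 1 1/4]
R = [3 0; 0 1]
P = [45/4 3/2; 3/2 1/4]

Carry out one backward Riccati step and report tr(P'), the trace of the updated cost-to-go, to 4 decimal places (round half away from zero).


BᵀP = [-9.0000 -1.1250; 10.5000 1.3750]
S = R + BᵀPB = [3 0; 0 1] + [7.3125 -8.4375; -8.4375 9.8125] = [10.3125 -8.4375; -8.4375 10.8125]
BᵀPA = [19.1250 -16.3125; -22.3750 18.9375]
K = S⁻¹·BᵀPA = [0.4465 -0.4116; -1.7209 1.4302]
A−BK = [0.1674 0.1581; -2.5302 -0.1674]
AᵀP(A−BK) = [4.2047 -3.2512; -3.2512 2.7628]
P' = Q + AᵀP(A−BK) = [10.4547 -2.2512; -2.2512 3.0128]
tr(P') = 13.4674

13.4674


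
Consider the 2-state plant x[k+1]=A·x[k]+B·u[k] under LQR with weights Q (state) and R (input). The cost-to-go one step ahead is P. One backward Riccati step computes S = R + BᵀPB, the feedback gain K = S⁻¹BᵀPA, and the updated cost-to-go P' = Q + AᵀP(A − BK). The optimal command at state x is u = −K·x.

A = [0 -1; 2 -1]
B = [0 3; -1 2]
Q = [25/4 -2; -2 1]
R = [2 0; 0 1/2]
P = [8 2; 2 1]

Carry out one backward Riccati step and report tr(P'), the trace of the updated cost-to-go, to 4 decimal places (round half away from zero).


8.5763

BᵀP = [-2.0000 -1.0000; 28.0000 8.0000]
S = R + BᵀPB = [2 0; 0 1/2] + [1.0000 -8.0000; -8.0000 100.0000] = [3.0000 -8.0000; -8.0000 100.5000]
BᵀPA = [-2.0000 3.0000; 16.0000 -36.0000]
K = S⁻¹·BᵀPA = [-0.3074 0.0568; 0.1347 -0.3537]
A−BK = [-0.4042 0.0611; 1.4232 -0.2358]
AᵀP(A−BK) = [1.2295 -0.2274; -0.2274 0.0968]
P' = Q + AᵀP(A−BK) = [7.4795 -2.2274; -2.2274 1.0968]
tr(P') = 8.5763


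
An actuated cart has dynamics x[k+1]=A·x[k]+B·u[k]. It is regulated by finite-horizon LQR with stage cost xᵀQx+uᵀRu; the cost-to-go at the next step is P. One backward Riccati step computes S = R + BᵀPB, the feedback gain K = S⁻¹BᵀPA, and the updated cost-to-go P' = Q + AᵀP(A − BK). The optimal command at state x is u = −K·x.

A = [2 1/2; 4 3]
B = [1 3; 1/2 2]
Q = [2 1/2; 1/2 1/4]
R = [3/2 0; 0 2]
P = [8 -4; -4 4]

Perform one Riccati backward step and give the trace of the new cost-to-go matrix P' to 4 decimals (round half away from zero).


51.2890

BᵀP = [6.0000 -2.0000; 16.0000 -4.0000]
S = R + BᵀPB = [3/2 0; 0 2] + [5.0000 14.0000; 14.0000 40.0000] = [6.5000 14.0000; 14.0000 42.0000]
BᵀPA = [4.0000 -3.0000; 16.0000 -4.0000]
K = S⁻¹·BᵀPA = [-0.7273 -0.9091; 0.6234 0.2078]
A−BK = [0.8571 0.7857; 3.1169 3.0390]
AᵀP(A−BK) = [24.9351 24.3117; 24.3117 24.1039]
P' = Q + AᵀP(A−BK) = [26.9351 24.8117; 24.8117 24.3539]
tr(P') = 51.2890


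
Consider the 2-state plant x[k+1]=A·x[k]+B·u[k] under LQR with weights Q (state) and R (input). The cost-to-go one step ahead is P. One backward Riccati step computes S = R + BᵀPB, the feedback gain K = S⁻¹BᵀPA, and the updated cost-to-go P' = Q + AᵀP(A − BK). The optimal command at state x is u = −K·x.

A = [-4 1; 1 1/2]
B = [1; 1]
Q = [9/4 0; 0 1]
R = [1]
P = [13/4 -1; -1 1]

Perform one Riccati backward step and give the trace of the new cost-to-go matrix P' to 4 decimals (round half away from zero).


BᵀP = [2.2500 0.0000]
S = R + BᵀPB = [1] + [2.2500] = [3.2500]
BᵀPA = [-9.0000 2.2500]
K = S⁻¹·BᵀPA = [-2.7692 0.6923]
A−BK = [-1.2308 0.3077; 3.7692 -0.1923]
AᵀP(A−BK) = [36.0769 -5.2692; -5.2692 0.9423]
P' = Q + AᵀP(A−BK) = [38.3269 -5.2692; -5.2692 1.9423]
tr(P') = 40.2692

40.2692


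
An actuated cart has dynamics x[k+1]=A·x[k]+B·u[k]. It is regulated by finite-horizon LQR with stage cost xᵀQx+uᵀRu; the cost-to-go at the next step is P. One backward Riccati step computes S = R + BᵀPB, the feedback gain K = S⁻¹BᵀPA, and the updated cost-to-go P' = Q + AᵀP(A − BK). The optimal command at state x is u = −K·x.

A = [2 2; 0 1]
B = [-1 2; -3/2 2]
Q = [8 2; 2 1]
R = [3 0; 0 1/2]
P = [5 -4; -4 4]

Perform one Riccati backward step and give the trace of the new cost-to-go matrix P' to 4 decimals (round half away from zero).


BᵀP = [1.0000 -2.0000; 2.0000 0.0000]
S = R + BᵀPB = [3 0; 0 1/2] + [2.0000 -2.0000; -2.0000 4.0000] = [5.0000 -2.0000; -2.0000 4.5000]
BᵀPA = [2.0000 0.0000; 4.0000 4.0000]
K = S⁻¹·BᵀPA = [0.9189 0.4324; 1.2973 1.0811]
A−BK = [0.3243 0.2703; -1.2162 -0.5135]
AᵀP(A−BK) = [12.9730 6.8108; 6.8108 3.6757]
P' = Q + AᵀP(A−BK) = [20.9730 8.8108; 8.8108 4.6757]
tr(P') = 25.6486

25.6486


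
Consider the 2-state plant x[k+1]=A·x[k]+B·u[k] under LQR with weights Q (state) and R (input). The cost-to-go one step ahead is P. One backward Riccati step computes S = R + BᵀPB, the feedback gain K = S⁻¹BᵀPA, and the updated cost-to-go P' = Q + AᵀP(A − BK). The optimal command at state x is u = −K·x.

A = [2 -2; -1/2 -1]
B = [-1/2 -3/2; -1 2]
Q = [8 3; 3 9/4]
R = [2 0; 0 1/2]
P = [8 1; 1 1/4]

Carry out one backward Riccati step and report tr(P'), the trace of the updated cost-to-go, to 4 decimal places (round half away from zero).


14.5968

BᵀP = [-5.0000 -0.7500; -10.0000 -1.0000]
S = R + BᵀPB = [2 0; 0 1/2] + [3.2500 6.0000; 6.0000 13.0000] = [5.2500 6.0000; 6.0000 13.5000]
BᵀPA = [-9.6250 10.7500; -19.5000 21.0000]
K = S⁻¹·BᵀPA = [-0.3710 0.5484; -1.2796 1.3118]
A−BK = [-0.1048 0.2419; 1.6882 -3.0753]
AᵀP(A−BK) = [1.5403 -2.0161; -2.0161 2.8065]
P' = Q + AᵀP(A−BK) = [9.5403 0.9839; 0.9839 5.0565]
tr(P') = 14.5968


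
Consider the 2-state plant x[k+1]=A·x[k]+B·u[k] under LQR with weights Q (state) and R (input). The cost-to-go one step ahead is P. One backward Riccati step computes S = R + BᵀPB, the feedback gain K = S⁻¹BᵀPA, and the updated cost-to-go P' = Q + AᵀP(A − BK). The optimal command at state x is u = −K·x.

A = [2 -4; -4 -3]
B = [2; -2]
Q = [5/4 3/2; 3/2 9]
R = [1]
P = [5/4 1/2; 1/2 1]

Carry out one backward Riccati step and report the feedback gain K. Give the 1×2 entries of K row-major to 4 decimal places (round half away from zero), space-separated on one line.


1.1667 -0.5000

BᵀP = [1.5000 -1.0000]
S = R + BᵀPB = [1] + [5.0000] = [6.0000]
BᵀPA = [7.0000 -3.0000]
K = S⁻¹·BᵀPA = [1.1667 -0.5000]
A−BK = [-0.3333 -3.0000; -1.6667 -4.0000]
AᵀP(A−BK) = [4.8333 10.5000; 10.5000 39.5000]
P' = Q + AᵀP(A−BK) = [6.0833 12.0000; 12.0000 48.5000]
tr(P') = 54.5833


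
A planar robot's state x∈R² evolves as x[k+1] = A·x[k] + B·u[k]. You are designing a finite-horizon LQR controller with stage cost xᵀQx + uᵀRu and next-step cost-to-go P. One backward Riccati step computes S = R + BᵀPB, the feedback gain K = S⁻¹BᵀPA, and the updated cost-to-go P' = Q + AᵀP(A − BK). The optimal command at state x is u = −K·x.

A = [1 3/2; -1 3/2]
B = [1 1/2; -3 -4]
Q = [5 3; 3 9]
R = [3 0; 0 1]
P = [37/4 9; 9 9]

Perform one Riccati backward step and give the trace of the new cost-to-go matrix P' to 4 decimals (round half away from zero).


BᵀP = [-17.7500 -18.0000; -31.3750 -31.5000]
S = R + BᵀPB = [3 0; 0 1] + [36.2500 63.1250; 63.1250 110.3125] = [39.2500 63.1250; 63.1250 111.3125]
BᵀPA = [0.2500 -53.6250; 0.1250 -94.3125]
K = S⁻¹·BᵀPA = [0.0519 -0.0407; -0.0283 -0.8242]
A−BK = [0.9623 1.9528; -0.9575 -1.9189]
AᵀP(A−BK) = [0.2406 0.4882; 0.4882 1.6480]
P' = Q + AᵀP(A−BK) = [5.2406 3.4882; 3.4882 10.6480]
tr(P') = 15.8885

15.8885


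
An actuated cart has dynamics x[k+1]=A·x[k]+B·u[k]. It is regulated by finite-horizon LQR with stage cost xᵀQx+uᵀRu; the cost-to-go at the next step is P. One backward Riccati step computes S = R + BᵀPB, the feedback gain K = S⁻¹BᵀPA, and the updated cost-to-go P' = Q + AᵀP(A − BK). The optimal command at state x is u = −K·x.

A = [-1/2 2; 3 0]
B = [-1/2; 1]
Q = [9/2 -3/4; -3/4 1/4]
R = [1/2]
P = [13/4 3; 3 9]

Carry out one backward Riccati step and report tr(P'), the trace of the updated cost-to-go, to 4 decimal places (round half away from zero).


BᵀP = [1.3750 7.5000]
S = R + BᵀPB = [1/2] + [6.8125] = [7.3125]
BᵀPA = [21.8125 2.7500]
K = S⁻¹·BᵀPA = [2.9829 0.3761]
A−BK = [0.9915 2.1880; 0.0171 -0.3761]
AᵀP(A−BK) = [7.7479 6.5470; 6.5470 11.9658]
P' = Q + AᵀP(A−BK) = [12.2479 5.7970; 5.7970 12.2158]
tr(P') = 24.4637

24.4637


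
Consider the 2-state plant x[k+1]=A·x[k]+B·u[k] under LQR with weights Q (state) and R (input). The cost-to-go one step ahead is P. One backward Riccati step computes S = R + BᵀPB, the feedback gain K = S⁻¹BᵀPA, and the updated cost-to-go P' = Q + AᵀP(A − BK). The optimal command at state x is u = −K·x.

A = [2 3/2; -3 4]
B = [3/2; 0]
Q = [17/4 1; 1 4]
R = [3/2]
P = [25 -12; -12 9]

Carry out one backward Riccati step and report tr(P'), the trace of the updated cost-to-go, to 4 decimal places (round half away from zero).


BᵀP = [37.5000 -18.0000]
S = R + BᵀPB = [3/2] + [56.2500] = [57.7500]
BᵀPA = [129.0000 -15.7500]
K = S⁻¹·BᵀPA = [2.2338 -0.2727]
A−BK = [-1.3506 1.9091; -3.0000 4.0000]
AᵀP(A−BK) = [36.8442 -39.8182; -39.8182 51.9545]
P' = Q + AᵀP(A−BK) = [41.0942 -38.8182; -38.8182 55.9545]
tr(P') = 97.0487

97.0487


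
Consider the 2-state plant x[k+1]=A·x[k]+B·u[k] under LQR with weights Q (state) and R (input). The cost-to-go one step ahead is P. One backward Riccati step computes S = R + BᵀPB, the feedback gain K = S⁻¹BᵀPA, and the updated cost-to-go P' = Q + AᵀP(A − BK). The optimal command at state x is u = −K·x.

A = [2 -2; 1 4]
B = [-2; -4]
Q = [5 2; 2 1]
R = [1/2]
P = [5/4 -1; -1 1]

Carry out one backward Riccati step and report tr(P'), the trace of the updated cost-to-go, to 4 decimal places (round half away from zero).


22.8182

BᵀP = [1.5000 -2.0000]
S = R + BᵀPB = [1/2] + [5.0000] = [5.5000]
BᵀPA = [1.0000 -11.0000]
K = S⁻¹·BᵀPA = [0.1818 -2.0000]
A−BK = [2.3636 -6.0000; 1.7273 -4.0000]
AᵀP(A−BK) = [1.8182 -5.0000; -5.0000 15.0000]
P' = Q + AᵀP(A−BK) = [6.8182 -3.0000; -3.0000 16.0000]
tr(P') = 22.8182


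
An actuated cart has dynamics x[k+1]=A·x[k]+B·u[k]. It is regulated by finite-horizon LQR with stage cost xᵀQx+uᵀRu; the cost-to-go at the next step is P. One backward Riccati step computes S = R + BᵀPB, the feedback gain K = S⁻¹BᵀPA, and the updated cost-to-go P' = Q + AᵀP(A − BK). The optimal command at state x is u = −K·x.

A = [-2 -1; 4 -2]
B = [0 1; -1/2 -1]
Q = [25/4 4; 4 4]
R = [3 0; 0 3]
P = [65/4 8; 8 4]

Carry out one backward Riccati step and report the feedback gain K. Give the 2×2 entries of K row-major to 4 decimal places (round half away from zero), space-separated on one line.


BᵀP = [-4.0000 -2.0000; 8.2500 4.0000]
S = R + BᵀPB = [3 0; 0 3] + [1.0000 -2.0000; -2.0000 4.2500] = [4.0000 -2.0000; -2.0000 7.2500]
BᵀPA = [0.0000 8.0000; -0.5000 -16.2500]
K = S⁻¹·BᵀPA = [-0.0400 1.0200; -0.0800 -1.9600]
A−BK = [-1.9200 0.9600; 3.9000 -3.4500]
AᵀP(A−BK) = [0.9600 -0.4800; -0.4800 24.2400]
P' = Q + AᵀP(A−BK) = [7.2100 3.5200; 3.5200 28.2400]
tr(P') = 35.4500

-0.0400 1.0200 -0.0800 -1.9600


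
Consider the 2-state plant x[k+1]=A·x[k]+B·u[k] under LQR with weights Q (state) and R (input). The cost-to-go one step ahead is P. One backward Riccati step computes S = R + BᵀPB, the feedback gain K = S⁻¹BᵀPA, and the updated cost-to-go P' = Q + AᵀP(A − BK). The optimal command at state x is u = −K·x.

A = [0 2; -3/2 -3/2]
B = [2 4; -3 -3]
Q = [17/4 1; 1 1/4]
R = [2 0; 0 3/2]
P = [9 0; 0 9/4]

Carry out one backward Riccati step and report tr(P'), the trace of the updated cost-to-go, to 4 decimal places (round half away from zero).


6.3719

BᵀP = [18.0000 -6.7500; 36.0000 -6.7500]
S = R + BᵀPB = [2 0; 0 3/2] + [56.2500 92.2500; 92.2500 164.2500] = [58.2500 92.2500; 92.2500 165.7500]
BᵀPA = [10.1250 46.1250; 10.1250 82.1250]
K = S⁻¹·BᵀPA = [0.6500 0.0604; -0.3007 0.4618]
A−BK = [-0.0973 0.0318; -0.4520 0.0668]
AᵀP(A−BK) = [1.5255 -0.2255; -0.2255 0.3464]
P' = Q + AᵀP(A−BK) = [5.7755 0.7745; 0.7745 0.5964]
tr(P') = 6.3719


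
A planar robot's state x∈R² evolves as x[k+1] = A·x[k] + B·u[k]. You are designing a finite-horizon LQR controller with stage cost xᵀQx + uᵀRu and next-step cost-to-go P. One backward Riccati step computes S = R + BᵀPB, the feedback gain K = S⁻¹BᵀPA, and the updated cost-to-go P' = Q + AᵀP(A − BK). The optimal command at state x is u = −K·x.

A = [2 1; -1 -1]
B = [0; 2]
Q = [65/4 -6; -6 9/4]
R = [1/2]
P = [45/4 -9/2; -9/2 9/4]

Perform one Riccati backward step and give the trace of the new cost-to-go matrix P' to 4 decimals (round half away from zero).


BᵀP = [-9.0000 4.5000]
S = R + BᵀPB = [1/2] + [9.0000] = [9.5000]
BᵀPA = [-22.5000 -13.5000]
K = S⁻¹·BᵀPA = [-2.3684 -1.4211]
A−BK = [2.0000 1.0000; 3.7368 1.8421]
AᵀP(A−BK) = [11.9605 6.2763; 6.2763 3.3158]
P' = Q + AᵀP(A−BK) = [28.2105 0.2763; 0.2763 5.5658]
tr(P') = 33.7763

33.7763


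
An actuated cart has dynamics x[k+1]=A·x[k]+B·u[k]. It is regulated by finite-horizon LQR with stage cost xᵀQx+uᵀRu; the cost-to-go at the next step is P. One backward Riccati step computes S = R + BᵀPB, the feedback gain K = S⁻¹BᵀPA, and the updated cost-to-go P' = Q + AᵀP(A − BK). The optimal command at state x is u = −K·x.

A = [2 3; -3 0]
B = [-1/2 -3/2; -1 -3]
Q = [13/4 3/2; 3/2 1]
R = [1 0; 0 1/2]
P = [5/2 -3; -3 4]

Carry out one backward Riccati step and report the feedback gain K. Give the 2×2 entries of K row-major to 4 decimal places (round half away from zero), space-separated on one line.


0.3451 0.1647 2.0706 0.9882

BᵀP = [1.7500 -2.5000; 5.2500 -7.5000]
S = R + BᵀPB = [1 0; 0 1/2] + [1.6250 4.8750; 4.8750 14.6250] = [2.6250 4.8750; 4.8750 15.1250]
BᵀPA = [11.0000 5.2500; 33.0000 15.7500]
K = S⁻¹·BᵀPA = [0.3451 0.1647; 2.0706 0.9882]
A−BK = [5.2784 4.5647; 3.5569 3.1294]
AᵀP(A−BK) = [9.8745 7.5765; 7.5765 6.0706]
P' = Q + AᵀP(A−BK) = [13.1245 9.0765; 9.0765 7.0706]
tr(P') = 20.1951


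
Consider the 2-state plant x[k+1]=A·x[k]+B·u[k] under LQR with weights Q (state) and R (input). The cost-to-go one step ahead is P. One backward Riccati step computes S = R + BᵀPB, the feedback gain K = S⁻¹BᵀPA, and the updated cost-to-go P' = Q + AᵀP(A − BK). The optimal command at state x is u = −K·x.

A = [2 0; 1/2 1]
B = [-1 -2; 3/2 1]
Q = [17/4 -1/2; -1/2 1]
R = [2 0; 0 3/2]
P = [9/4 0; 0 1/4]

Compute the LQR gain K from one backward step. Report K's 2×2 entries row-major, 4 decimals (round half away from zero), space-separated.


-0.1106 0.1006 -0.7754 -0.0223

BᵀP = [-2.2500 0.3750; -4.5000 0.2500]
S = R + BᵀPB = [2 0; 0 3/2] + [2.8125 4.8750; 4.8750 9.2500] = [4.8125 4.8750; 4.8750 10.7500]
BᵀPA = [-4.3125 0.3750; -8.8750 0.2500]
K = S⁻¹·BᵀPA = [-0.1106 0.1006; -0.7754 -0.0223]
A−BK = [0.3385 0.0559; 1.4413 0.8715]
AᵀP(A−BK) = [1.7036 0.3603; 0.3603 0.2179]
P' = Q + AᵀP(A−BK) = [5.9536 -0.1397; -0.1397 1.2179]
tr(P') = 7.1715


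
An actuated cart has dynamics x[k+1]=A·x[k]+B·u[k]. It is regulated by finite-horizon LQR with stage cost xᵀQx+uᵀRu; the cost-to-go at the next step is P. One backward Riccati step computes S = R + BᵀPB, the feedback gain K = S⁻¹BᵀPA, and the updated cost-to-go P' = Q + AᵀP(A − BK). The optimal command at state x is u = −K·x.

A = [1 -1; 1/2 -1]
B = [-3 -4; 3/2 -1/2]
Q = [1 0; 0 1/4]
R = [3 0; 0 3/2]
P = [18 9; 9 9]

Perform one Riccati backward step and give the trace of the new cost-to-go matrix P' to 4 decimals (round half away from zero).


2.5522

BᵀP = [-40.5000 -13.5000; -76.5000 -40.5000]
S = R + BᵀPB = [3 0; 0 3/2] + [101.2500 168.7500; 168.7500 326.2500] = [104.2500 168.7500; 168.7500 327.7500]
BᵀPA = [-47.2500 54.0000; -96.7500 117.0000]
K = S⁻¹·BᵀPA = [0.1477 -0.3594; -0.3712 0.5420]
A−BK = [-0.0419 0.0899; 0.0929 -0.1900]
AᵀP(A−BK) = [0.3113 -0.5408; -0.5408 0.9909]
P' = Q + AᵀP(A−BK) = [1.3113 -0.5408; -0.5408 1.2409]
tr(P') = 2.5522


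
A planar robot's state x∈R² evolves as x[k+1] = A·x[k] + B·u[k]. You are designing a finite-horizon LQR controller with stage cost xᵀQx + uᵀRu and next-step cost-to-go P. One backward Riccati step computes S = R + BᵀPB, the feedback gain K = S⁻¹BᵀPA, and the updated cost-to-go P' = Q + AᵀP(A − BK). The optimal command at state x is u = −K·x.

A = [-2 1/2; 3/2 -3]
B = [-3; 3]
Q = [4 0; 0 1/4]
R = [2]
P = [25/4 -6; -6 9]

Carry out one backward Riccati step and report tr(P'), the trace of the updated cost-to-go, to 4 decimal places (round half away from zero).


BᵀP = [-36.7500 45.0000]
S = R + BᵀPB = [2] + [245.2500] = [247.2500]
BᵀPA = [141.0000 -153.3750]
K = S⁻¹·BᵀPA = [0.5703 -0.6203]
A−BK = [-0.2892 -1.3610; -0.2108 -1.1390]
AᵀP(A−BK) = [0.8415 0.2156; 0.2156 5.4204]
P' = Q + AᵀP(A−BK) = [4.8415 0.2156; 0.2156 5.6704]
tr(P') = 10.5119

10.5119


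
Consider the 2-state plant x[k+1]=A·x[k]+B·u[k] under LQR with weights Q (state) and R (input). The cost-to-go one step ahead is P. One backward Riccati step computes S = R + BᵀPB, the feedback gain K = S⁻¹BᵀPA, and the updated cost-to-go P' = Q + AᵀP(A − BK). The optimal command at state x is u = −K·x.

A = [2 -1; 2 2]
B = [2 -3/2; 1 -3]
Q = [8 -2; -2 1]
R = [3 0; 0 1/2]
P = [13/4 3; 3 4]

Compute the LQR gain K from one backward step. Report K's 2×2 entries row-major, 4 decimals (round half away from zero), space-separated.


0.2387 -0.3337 -0.7087 -0.4786

BᵀP = [9.5000 10.0000; -13.8750 -16.5000]
S = R + BᵀPB = [3 0; 0 1/2] + [29.0000 -44.2500; -44.2500 70.3125] = [32.0000 -44.2500; -44.2500 70.8125]
BᵀPA = [39.0000 10.5000; -60.7500 -19.1250]
K = S⁻¹·BᵀPA = [0.2387 -0.3337; -0.7087 -0.4786]
A−BK = [0.4595 -1.0505; -0.3649 0.8979]
AᵀP(A−BK) = [0.6349 -0.5610; -0.5610 1.6006]
P' = Q + AᵀP(A−BK) = [8.6349 -2.5610; -2.5610 2.6006]
tr(P') = 11.2354


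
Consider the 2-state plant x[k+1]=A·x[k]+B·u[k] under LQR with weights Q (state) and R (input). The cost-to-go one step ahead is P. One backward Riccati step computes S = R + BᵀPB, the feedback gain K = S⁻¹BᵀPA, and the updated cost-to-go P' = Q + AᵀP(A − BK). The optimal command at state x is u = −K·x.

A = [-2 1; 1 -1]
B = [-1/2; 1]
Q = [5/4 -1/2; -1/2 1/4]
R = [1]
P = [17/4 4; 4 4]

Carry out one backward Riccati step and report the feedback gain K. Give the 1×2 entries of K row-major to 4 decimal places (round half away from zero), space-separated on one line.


BᵀP = [1.8750 2.0000]
S = R + BᵀPB = [1] + [1.0625] = [2.0625]
BᵀPA = [-1.7500 -0.1250]
K = S⁻¹·BᵀPA = [-0.8485 -0.0606]
A−BK = [-2.4242 0.9697; 1.8485 -0.9394]
AᵀP(A−BK) = [3.5152 -0.6061; -0.6061 0.2424]
P' = Q + AᵀP(A−BK) = [4.7652 -1.1061; -1.1061 0.4924]
tr(P') = 5.2576

-0.8485 -0.0606


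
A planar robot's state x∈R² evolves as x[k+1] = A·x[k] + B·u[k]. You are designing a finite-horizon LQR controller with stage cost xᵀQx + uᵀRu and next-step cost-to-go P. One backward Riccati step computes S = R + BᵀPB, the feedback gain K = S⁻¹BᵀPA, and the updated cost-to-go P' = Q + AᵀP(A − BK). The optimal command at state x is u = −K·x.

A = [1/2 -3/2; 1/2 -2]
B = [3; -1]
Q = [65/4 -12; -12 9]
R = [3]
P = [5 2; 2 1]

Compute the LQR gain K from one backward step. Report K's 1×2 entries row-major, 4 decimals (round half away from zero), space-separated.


0.2432 -0.7973

BᵀP = [13.0000 5.0000]
S = R + BᵀPB = [3] + [34.0000] = [37.0000]
BᵀPA = [9.0000 -29.5000]
K = S⁻¹·BᵀPA = [0.2432 -0.7973]
A−BK = [-0.2297 0.8919; 0.7432 -2.7973]
AᵀP(A−BK) = [0.3108 -1.0743; -1.0743 3.7297]
P' = Q + AᵀP(A−BK) = [16.5608 -13.0743; -13.0743 12.7297]
tr(P') = 29.2905


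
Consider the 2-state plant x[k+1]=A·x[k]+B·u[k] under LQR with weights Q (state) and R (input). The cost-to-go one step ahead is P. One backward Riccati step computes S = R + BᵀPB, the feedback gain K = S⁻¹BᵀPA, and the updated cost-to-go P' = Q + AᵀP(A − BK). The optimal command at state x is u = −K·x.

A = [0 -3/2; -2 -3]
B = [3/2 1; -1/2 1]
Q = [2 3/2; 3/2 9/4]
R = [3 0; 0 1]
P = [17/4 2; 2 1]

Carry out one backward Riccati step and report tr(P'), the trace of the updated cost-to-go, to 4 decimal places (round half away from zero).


BᵀP = [5.3750 2.5000; 6.2500 3.0000]
S = R + BᵀPB = [3 0; 0 1] + [6.8125 7.8750; 7.8750 9.2500] = [9.8125 7.8750; 7.8750 10.2500]
BᵀPA = [-5.0000 -15.5625; -6.0000 -18.3750]
K = S⁻¹·BᵀPA = [-0.1037 -0.3841; -0.5057 -1.4976]
A−BK = [0.6613 0.5737; -1.5462 -1.6945]
AᵀP(A−BK) = [0.4473 1.0940; 1.0940 3.0669]
P' = Q + AᵀP(A−BK) = [2.4473 2.5940; 2.5940 5.3169]
tr(P') = 7.7642

7.7642


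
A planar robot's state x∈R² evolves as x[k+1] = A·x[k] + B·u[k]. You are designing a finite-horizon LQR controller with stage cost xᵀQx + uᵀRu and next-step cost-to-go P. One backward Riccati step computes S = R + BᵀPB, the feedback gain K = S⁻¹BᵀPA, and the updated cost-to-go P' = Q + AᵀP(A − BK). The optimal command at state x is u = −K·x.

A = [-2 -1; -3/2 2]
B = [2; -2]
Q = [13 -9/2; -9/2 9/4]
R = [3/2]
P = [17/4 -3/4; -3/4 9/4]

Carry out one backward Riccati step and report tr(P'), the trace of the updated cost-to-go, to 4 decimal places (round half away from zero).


BᵀP = [10.0000 -6.0000]
S = R + BᵀPB = [3/2] + [32.0000] = [33.5000]
BᵀPA = [-11.0000 -22.0000]
K = S⁻¹·BᵀPA = [-0.3284 -0.6567]
A−BK = [-1.3433 0.3134; -2.1567 0.6866]
AᵀP(A−BK) = [13.9506 -3.5989; -3.5989 1.8022]
P' = Q + AᵀP(A−BK) = [26.9506 -8.0989; -8.0989 4.0522]
tr(P') = 31.0028

31.0028


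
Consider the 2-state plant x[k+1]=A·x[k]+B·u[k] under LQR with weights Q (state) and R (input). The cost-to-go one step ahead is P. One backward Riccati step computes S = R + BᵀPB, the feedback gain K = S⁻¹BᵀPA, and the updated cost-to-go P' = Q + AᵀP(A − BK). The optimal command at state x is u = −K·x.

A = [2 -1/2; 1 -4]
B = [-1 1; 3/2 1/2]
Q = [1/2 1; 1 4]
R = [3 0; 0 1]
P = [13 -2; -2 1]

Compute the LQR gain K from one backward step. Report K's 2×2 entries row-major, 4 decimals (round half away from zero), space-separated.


-0.3032 -0.7819 1.4840 -0.9096

BᵀP = [-16.0000 3.5000; 12.0000 -1.5000]
S = R + BᵀPB = [3 0; 0 1] + [21.2500 -14.2500; -14.2500 11.2500] = [24.2500 -14.2500; -14.2500 12.2500]
BᵀPA = [-28.5000 -6.0000; 22.5000 0.0000]
K = S⁻¹·BᵀPA = [-0.3032 -0.7819; 1.4840 -0.9096]
A−BK = [0.2128 -0.3723; 0.7128 -2.3723]
AᵀP(A−BK) = [2.9681 -1.8191; -1.8191 6.5585]
P' = Q + AᵀP(A−BK) = [3.4681 -0.8191; -0.8191 10.5585]
tr(P') = 14.0266
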